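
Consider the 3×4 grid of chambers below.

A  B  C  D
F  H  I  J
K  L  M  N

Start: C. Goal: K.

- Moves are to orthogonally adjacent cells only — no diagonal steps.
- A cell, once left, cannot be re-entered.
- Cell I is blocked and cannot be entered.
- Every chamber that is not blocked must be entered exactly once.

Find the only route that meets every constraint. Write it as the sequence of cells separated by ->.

C -> D -> J -> N -> M -> L -> H -> B -> A -> F -> K

Need to visit all 11 open cells exactly once, starting at C and ending at K.
Cell D has only two open neighbours (J and C), so the path must pass straight through it: one of those is the cell it's entered from and the other is where it exits.
Route from C: right 1 to D, down 2 to N, left 2 to L, up 2 to B, left 1 to A, down 2 to K — 10 moves in all.
Check: all 11 open cells covered.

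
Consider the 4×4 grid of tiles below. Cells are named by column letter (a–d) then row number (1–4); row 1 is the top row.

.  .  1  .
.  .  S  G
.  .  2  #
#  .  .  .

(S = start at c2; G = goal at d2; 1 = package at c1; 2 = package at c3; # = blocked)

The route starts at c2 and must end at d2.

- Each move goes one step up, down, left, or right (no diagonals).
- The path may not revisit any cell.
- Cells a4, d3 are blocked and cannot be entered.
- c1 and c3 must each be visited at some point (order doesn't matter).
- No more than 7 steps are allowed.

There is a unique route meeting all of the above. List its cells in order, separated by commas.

The budget equals the shortest possible length, so every move has to be on a shortest route through the required cells.
Route from c2: down 1 to c3, left 1 to b3, up 2 to b1, right 2 to d1, down 1 to d2 — 7 moves in all.
Check: all required cells visited; 7 ≤ 7 moves.

c2, c3, b3, b2, b1, c1, d1, d2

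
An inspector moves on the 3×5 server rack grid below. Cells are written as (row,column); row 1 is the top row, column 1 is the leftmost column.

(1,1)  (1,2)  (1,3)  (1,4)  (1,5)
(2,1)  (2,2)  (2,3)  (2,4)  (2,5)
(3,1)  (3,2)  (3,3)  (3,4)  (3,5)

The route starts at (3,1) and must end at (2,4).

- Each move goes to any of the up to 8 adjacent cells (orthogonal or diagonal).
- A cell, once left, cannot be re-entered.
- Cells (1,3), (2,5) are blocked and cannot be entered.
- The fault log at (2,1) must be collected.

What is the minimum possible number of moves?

Any route passes through (2,1) somewhere between (3,1) and (2,4). Summing Chebyshev distances along the two legs ((3,1) → (2,1) → (2,4)) gives a lower bound of 1 + 3 = 4 moves.
A route of 4 moves achieves this: (3,1) → (2,1) → (1,2) → (2,3) → (2,4).
Since 4 matches the lower bound, it is optimal.

4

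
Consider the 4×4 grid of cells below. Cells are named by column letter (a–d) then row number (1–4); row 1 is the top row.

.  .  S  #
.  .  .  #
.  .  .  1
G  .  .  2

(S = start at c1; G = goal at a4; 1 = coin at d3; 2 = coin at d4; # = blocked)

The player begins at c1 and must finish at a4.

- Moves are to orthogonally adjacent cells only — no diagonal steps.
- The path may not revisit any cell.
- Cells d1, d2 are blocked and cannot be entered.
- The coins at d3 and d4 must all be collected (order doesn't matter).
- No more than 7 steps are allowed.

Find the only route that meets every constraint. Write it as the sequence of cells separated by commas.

The budget equals the shortest possible length, so every move has to be on a shortest route through the required cells.
Route from c1: down 2 to c3, right 1 to d3, down 1 to d4, left 3 to a4 — 7 moves in all.
Check: all required cells visited; 7 ≤ 7 moves.

c1, c2, c3, d3, d4, c4, b4, a4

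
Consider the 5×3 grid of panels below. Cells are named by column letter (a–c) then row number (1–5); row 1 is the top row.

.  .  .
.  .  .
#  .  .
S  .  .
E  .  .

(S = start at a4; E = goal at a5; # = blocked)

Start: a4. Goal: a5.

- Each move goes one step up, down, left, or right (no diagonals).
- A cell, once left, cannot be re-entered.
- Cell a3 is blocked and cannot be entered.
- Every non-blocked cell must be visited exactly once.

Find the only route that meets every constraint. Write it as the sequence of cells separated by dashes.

Need to visit all 14 open cells exactly once, starting at a4 and ending at a5.
Route from a4: right 1 to b4, up 2 to b2, left 1 to a2, up 1 to a1, right 2 to c1, down 4 to c5, left 2 to a5 — 13 moves in all.
Check: all 14 open cells covered.

a4 - b4 - b3 - b2 - a2 - a1 - b1 - c1 - c2 - c3 - c4 - c5 - b5 - a5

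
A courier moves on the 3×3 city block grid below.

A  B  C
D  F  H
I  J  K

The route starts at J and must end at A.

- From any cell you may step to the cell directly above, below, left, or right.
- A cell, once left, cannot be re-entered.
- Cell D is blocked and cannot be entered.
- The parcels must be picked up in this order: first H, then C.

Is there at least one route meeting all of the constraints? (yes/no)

One route that works: J → F → H → C → B → A.

yes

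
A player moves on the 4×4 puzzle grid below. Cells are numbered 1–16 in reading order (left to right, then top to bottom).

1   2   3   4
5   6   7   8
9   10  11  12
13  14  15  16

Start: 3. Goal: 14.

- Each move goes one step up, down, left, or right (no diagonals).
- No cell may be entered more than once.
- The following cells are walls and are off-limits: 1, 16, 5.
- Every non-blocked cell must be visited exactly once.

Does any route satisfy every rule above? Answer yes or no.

no

Colour the cells like a checkerboard: each orthogonal step flips colour, so a Hamiltonian route alternates colours. Here there are 6 cells of one colour and 7 of the other, with start on the same colour as the goal — the counts and endpoints can't be arranged into an alternating sequence of length 13, so no Hamiltonian route exists.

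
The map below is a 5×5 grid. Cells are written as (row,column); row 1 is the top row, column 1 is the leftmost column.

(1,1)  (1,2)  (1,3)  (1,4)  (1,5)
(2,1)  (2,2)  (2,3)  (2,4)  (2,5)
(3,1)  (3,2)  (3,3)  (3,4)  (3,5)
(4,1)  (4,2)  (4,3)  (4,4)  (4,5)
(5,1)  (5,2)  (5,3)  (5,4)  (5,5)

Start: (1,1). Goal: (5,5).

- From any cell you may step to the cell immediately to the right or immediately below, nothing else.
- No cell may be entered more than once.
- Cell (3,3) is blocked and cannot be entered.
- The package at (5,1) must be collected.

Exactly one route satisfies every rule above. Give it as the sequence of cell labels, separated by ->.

Moves only go right or down, so the column and row indices never decrease.
Route from (1,1): 4× down (reaching (5,1)), 4× right (reaching (5,5)) — 8 moves in all.
Check: all required cells visited.

(1,1) -> (2,1) -> (3,1) -> (4,1) -> (5,1) -> (5,2) -> (5,3) -> (5,4) -> (5,5)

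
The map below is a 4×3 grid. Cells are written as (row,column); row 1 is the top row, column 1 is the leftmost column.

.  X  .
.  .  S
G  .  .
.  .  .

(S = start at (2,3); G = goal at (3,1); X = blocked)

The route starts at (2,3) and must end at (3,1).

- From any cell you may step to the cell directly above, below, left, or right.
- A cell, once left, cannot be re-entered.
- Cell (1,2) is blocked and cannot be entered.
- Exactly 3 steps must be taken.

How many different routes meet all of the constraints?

Need simple routes of exactly 3 moves from (2,3) to (3,1) (Manhattan distance 3, so 0 moves are spent on a detour and 0 undoing it).
Enumerating: (2,3) (3,3) (3,2) (3,1) | (2,3) (2,2) (3,2) (3,1) | (2,3) (2,2) (2,1) (3,1).
That gives 3 routes.

3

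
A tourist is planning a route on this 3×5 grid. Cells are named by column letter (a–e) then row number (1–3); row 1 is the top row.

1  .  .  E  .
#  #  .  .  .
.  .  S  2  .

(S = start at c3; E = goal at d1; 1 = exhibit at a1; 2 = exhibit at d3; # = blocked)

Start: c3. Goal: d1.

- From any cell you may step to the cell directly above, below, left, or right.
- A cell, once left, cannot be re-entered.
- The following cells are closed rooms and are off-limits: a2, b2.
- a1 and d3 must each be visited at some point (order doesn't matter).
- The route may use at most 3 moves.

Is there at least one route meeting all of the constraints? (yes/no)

a1 must be visited but has only one open neighbour (b1), and it is neither the start nor the goal — the route would have to enter and leave through b1, re-entering it.

no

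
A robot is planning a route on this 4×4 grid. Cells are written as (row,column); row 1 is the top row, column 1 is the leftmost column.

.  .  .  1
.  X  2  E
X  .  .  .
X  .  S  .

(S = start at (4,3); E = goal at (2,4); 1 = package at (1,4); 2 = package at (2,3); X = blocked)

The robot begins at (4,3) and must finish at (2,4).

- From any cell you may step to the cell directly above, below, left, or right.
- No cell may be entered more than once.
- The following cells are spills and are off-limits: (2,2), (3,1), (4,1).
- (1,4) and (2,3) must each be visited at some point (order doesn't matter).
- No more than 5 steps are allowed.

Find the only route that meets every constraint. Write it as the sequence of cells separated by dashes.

(4,3) - (3,3) - (2,3) - (1,3) - (1,4) - (2,4)

The budget equals the shortest possible length, so every move has to be on a shortest route through the required cells.
Route from (4,3): 3× up (reaching (1,3)), right to (1,4), down to (2,4) — 5 moves in all.
Check: all required cells visited; 5 ≤ 5 moves.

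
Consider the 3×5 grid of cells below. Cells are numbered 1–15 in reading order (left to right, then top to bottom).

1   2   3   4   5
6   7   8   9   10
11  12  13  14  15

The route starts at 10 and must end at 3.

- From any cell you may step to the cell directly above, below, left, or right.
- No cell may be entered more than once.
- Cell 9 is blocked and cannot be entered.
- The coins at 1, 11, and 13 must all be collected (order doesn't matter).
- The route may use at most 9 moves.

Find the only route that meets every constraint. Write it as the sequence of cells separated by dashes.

10 - 15 - 14 - 13 - 12 - 11 - 6 - 1 - 2 - 3

The budget equals the shortest possible length, so every move has to be on a shortest route through the required cells.
Route from 10: down to 15, 4× left (reaching 11), 2× up (reaching 1), 2× right (reaching 3) — 9 moves in all.
Check: all required cells visited; 9 ≤ 9 moves.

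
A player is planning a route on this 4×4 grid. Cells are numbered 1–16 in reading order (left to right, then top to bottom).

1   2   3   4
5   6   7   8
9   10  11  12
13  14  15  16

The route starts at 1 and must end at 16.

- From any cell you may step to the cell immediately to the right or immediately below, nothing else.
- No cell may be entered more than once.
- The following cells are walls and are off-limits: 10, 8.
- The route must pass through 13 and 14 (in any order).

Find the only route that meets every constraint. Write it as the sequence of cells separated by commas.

Moves only go right or down, so the column and row indices never decrease.
Route from 1: 3× down (reaching 13), 3× right (reaching 16) — 6 moves in all.
Check: all required cells visited.

1, 5, 9, 13, 14, 15, 16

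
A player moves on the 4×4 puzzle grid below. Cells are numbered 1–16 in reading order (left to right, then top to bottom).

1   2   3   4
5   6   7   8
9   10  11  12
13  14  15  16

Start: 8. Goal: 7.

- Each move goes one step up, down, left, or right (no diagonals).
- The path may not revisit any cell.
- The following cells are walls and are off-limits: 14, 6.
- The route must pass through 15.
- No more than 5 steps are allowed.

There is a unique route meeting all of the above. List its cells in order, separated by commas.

8, 12, 16, 15, 11, 7

The 5-move cap with required stops at 15 leaves no slack for detours.
Route from 8: down 2 to 16, left 1 to 15, up 2 to 7 — 5 moves in all.
Check: all required cells visited; 5 ≤ 5 moves.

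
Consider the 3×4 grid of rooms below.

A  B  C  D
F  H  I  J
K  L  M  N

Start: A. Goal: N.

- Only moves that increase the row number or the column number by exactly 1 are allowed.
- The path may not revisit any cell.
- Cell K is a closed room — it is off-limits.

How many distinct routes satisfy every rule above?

9

A right/down-only route from A to N makes exactly 2 down-moves and 3 right-moves in some order.
With no other constraints that would be C(5,2) = 10 routes.
Subtract routes through each blocked cell (inclusion–exclusion for overlaps): − through K: 1 → 9.
That gives 9 routes.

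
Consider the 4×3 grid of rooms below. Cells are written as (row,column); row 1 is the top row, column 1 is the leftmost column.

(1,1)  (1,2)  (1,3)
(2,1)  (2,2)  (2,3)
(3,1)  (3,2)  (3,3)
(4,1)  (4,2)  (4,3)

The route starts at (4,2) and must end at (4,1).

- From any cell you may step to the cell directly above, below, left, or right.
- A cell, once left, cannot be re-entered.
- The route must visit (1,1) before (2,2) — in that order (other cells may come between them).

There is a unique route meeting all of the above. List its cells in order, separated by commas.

The waypoints must appear in the order (1,1), (2,2), with no cell reused.
Route from (4,2): right to (4,3), 3× up (reaching (1,3)), 2× left (reaching (1,1)), down to (2,1), right to (2,2), down to (3,2), left to (3,1), down to (4,1) — 11 moves in all.
Check: order respected ((1,1) at step 6, (2,2) at step 8).

(4,2), (4,3), (3,3), (2,3), (1,3), (1,2), (1,1), (2,1), (2,2), (3,2), (3,1), (4,1)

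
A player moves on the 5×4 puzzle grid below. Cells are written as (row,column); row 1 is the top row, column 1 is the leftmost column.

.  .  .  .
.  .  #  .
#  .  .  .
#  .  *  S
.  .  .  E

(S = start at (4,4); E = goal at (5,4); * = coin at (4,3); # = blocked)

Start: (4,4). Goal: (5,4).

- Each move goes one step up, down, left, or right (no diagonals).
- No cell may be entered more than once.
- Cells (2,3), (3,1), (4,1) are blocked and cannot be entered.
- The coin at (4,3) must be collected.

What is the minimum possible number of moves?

Any route passes through (4,3) somewhere between (4,4) and (5,4). Summing Manhattan distances along the two legs ((4,4) → (4,3) → (5,4)) gives a lower bound of 1 + 2 = 3 moves.
A route of 3 moves achieves this: (4,4) → (4,3) → (5,3) → (5,4).
Since 3 matches the lower bound, it is optimal.

3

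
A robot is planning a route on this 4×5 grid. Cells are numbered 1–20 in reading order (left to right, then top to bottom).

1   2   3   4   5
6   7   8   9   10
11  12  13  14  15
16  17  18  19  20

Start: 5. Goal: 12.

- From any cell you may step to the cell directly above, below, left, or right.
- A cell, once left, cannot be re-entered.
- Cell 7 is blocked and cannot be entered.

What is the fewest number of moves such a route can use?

5

The Manhattan distance from 5 to 12 is |1−3| + |5−2| = 5, so at least 5 moves are needed.
A route of 5 moves achieves this: 5 → 10 → 15 → 14 → 13 → 12.
Since 5 matches the lower bound, it is optimal.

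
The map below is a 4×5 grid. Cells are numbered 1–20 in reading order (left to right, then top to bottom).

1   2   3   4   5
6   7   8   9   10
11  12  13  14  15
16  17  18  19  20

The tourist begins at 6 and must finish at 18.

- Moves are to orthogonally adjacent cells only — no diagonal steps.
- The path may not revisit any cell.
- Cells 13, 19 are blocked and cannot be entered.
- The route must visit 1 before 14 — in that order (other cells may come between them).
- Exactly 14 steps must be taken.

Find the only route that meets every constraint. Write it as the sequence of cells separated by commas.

The waypoints must appear in the order 1, 14, with no cell reused.
Route from 6: up to 1, 4× right (reaching 5), 2× down (reaching 15), left to 14, up to 9, 2× left (reaching 7), 2× down (reaching 17), right to 18 — 14 moves in all.
Check: order respected (1 at step 1, 14 at step 8); 14 moves as required.

6, 1, 2, 3, 4, 5, 10, 15, 14, 9, 8, 7, 12, 17, 18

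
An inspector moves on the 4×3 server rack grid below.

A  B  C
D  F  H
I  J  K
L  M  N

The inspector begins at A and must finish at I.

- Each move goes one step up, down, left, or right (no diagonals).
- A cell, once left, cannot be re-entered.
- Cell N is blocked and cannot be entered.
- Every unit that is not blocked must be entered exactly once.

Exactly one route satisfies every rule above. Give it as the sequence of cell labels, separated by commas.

A, D, F, B, C, H, K, J, M, L, I

Need to visit all 11 open cells exactly once, starting at A and ending at I.
Route from A: down to D, right to F, up to B, right to C, 2× down (reaching K), left to J, down to M, left to L, up to I — 10 moves in all.
Check: all 11 open cells covered.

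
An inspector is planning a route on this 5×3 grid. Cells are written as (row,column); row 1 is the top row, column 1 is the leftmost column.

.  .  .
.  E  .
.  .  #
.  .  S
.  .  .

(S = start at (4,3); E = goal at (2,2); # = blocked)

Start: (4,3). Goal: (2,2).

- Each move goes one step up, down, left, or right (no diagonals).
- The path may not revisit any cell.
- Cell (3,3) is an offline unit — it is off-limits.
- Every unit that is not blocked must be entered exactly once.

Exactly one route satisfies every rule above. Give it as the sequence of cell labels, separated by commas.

(4,3), (5,3), (5,2), (5,1), (4,1), (4,2), (3,2), (3,1), (2,1), (1,1), (1,2), (1,3), (2,3), (2,2)

Need to visit all 14 open cells exactly once, starting at (4,3) and ending at (2,2).
Cell (1,3) has only two open neighbours ((2,3) and (1,2)), so the path must pass straight through it: one of those is the cell it's entered from and the other is where it exits.
Route from (4,3): down to (5,3), 2× left (reaching (5,1)), up to (4,1), right to (4,2), up to (3,2), left to (3,1), 2× up (reaching (1,1)), 2× right (reaching (1,3)), down to (2,3), left to (2,2) — 13 moves in all.
Check: all 14 open cells covered.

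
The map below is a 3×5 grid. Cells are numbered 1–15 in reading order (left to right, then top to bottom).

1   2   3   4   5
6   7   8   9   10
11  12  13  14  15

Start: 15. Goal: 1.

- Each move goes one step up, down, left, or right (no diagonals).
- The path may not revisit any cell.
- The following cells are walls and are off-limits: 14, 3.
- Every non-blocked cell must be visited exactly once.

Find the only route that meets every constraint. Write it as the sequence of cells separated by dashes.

Need to visit all 13 open cells exactly once, starting at 15 and ending at 1.
Cell 4 has only two open neighbours (9 and 5), so the path must pass straight through it: one of those is the cell it's entered from and the other is where it exits.
Route from 15: 2× up (reaching 5), left to 4, down to 9, left to 8, down to 13, 2× left (reaching 11), up to 6, right to 7, up to 2, left to 1 — 12 moves in all.
Check: all 13 open cells covered.

15 - 10 - 5 - 4 - 9 - 8 - 13 - 12 - 11 - 6 - 7 - 2 - 1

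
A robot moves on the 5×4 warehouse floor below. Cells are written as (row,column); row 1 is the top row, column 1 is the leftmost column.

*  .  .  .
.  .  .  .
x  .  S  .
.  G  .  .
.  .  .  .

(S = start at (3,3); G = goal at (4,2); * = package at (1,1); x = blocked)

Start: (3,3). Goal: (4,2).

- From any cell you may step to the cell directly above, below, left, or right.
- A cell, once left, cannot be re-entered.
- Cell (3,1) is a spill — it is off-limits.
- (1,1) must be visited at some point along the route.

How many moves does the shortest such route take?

Any route passes through (1,1) somewhere between (3,3) and (4,2). Summing Manhattan distances along the two legs ((3,3) → (1,1) → (4,2)) gives a lower bound of 4 + 4 = 8 moves.
A route of 8 moves achieves this: (3,3) → (2,3) → (1,3) → (1,2) → (1,1) → (2,1) → (2,2) → (3,2) → (4,2).
Since 8 matches the lower bound, it is optimal.

8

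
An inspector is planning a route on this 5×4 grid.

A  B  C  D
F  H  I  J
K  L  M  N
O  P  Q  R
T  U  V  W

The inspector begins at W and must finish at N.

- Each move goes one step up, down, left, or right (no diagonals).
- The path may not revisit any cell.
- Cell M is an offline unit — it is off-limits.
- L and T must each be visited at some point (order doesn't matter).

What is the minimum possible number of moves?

10

Any route passes through L and T in some order between W and N. Summing Manhattan distances along each leg and taking the cheapest ordering (W → T → L → N) gives a lower bound of 3 + 3 + 2 = 8 moves.
That bound ignores the blocked cells. Measuring each leg by the fewest moves that actually steer around them (W→T: 3; T→L: 3; L→N: 4) raises the lower bound to 10.
A route of 10 moves exists: W → V → U → T → O → K → L → H → I → J → N.
Since 10 matches that lower bound, it is optimal.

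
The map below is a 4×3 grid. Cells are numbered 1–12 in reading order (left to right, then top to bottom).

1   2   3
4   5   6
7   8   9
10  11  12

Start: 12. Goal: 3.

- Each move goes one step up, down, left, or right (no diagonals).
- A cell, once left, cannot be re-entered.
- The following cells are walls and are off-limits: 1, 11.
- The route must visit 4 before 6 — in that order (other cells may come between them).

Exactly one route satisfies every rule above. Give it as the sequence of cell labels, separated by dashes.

12 - 9 - 8 - 7 - 4 - 5 - 6 - 3

The waypoints must appear in the order 4, 6, with no cell reused.
Route from 12: up 1 to 9, left 2 to 7, up 1 to 4, right 2 to 6, up 1 to 3 — 7 moves in all.
Check: order respected (4 at step 4, 6 at step 6).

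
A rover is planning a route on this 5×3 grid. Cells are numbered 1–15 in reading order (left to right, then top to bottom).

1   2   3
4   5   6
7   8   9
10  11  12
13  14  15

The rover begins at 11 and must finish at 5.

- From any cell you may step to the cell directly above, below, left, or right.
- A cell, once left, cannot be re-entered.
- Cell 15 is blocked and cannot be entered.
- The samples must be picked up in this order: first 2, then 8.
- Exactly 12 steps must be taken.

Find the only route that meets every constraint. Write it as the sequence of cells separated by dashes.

11 - 14 - 13 - 10 - 7 - 4 - 1 - 2 - 3 - 6 - 9 - 8 - 5

The waypoints must appear in the order 2, 8, with no cell reused.
Route from 11: down to 14, left to 13, 4× up (reaching 1), 2× right (reaching 3), 2× down (reaching 9), left to 8, up to 5 — 12 moves in all.
Check: order respected (2 at step 7, 8 at step 11); 12 moves as required.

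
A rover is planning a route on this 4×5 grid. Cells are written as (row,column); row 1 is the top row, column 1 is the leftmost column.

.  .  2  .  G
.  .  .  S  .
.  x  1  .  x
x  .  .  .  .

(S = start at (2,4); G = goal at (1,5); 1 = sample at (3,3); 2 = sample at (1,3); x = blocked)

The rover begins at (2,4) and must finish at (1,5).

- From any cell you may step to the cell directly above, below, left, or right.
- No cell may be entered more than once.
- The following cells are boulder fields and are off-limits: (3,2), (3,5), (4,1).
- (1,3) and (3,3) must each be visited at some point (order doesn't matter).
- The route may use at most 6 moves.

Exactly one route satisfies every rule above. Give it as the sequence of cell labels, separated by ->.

Any route must reach (1,3) and (3,3) and still end at (1,5) within 6 moves, so the order of the required stops is forced.
Route from (2,4): down to (3,4), left to (3,3), 2× up (reaching (1,3)), 2× right (reaching (1,5)) — 6 moves in all.
Check: all required cells visited; 6 ≤ 6 moves.

(2,4) -> (3,4) -> (3,3) -> (2,3) -> (1,3) -> (1,4) -> (1,5)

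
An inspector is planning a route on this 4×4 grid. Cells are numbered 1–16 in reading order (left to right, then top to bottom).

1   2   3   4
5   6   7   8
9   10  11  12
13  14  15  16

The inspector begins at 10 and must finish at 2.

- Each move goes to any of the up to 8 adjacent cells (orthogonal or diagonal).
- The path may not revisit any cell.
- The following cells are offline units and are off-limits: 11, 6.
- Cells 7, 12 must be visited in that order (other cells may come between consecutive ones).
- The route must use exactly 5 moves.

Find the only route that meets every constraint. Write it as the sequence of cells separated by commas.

10, 7, 12, 8, 3, 2

The waypoints must appear in the order 7, 12, with no cell reused.
Route from 10: up-right to 7, down-right to 12, up to 8, up-left to 3, left to 2 — 5 moves in all.
Check: order respected (7 at step 1, 12 at step 2); 5 moves as required.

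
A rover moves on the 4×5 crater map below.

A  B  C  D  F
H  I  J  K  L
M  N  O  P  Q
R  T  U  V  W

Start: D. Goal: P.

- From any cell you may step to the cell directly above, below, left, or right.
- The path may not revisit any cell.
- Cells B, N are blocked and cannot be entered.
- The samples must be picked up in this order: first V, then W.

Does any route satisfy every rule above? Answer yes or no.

One route that works: D → K → J → O → U → V → W → Q → P.

yes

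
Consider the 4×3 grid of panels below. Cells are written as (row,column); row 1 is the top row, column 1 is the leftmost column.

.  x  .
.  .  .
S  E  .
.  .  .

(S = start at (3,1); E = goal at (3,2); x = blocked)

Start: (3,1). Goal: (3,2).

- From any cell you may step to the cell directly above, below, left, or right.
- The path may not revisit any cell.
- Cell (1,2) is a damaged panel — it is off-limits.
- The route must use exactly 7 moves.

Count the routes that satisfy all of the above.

2

Need simple routes of exactly 7 moves from (3,1) to (3,2) (Manhattan distance 1, so 3 moves are spent on a detour and 3 undoing it).
Enumerating: (3,1) (2,1) (2,2) (2,3) (3,3) (4,3) (4,2) (3,2) | (3,1) (4,1) (4,2) (4,3) (3,3) (2,3) (2,2) (3,2).
That gives 2 routes.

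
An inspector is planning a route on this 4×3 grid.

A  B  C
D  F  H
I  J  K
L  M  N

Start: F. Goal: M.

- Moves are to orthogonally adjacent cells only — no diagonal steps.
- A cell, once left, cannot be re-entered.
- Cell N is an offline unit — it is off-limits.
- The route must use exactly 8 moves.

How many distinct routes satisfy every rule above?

Need simple routes of exactly 8 moves from F to M (Manhattan distance 2, so 3 moves are spent on a detour and 3 undoing it).
Enumerating: F B C H K J I L M | F D A B C H K J M | F H C B A D I L M | F H C B A D I J M.
That gives 4 routes.

4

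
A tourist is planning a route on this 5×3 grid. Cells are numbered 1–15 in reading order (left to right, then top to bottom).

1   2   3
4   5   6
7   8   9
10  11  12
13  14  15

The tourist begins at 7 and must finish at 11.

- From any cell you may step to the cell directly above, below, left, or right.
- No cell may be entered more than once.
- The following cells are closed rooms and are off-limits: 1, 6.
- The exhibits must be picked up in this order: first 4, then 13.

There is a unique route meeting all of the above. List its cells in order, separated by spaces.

The waypoints must appear in the order 4, 13, with no cell reused.
Route from 7: up to 4, right to 5, down to 8, right to 9, 2× down (reaching 15), 2× left (reaching 13), up to 10, right to 11 — 10 moves in all.
Check: order respected (4 at step 1, 13 at step 8).

7 4 5 8 9 12 15 14 13 10 11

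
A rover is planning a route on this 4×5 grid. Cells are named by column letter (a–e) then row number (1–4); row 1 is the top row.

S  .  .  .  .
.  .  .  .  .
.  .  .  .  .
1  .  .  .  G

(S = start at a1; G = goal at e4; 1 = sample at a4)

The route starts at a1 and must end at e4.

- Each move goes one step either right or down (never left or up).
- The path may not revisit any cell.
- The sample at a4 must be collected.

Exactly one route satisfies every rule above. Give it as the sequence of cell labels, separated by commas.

a1, a2, a3, a4, b4, c4, d4, e4

Moves only go right or down, so the column and row indices never decrease.
Route from a1: 3× down (reaching a4), 4× right (reaching e4) — 7 moves in all.
Check: all required cells visited.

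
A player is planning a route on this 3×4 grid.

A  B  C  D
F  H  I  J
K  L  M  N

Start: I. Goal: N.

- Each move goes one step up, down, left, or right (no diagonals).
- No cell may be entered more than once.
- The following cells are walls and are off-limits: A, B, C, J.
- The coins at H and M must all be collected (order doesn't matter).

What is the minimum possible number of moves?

Any route passes through H and M in some order between I and N. Summing Manhattan distances along each leg and taking the cheapest ordering (I → H → M → N) gives a lower bound of 1 + 2 + 1 = 4 moves.
A route of 4 moves achieves this: I → H → L → M → N.
Since 4 matches the lower bound, it is optimal.

4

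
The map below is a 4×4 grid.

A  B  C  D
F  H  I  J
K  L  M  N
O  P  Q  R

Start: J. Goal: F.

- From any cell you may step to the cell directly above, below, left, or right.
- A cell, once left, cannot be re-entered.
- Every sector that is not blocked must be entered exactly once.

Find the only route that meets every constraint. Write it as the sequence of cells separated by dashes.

J - D - C - I - M - N - R - Q - P - O - K - L - H - B - A - F

Need to visit all 16 open cells exactly once, starting at J and ending at F.
Cell A has only two open neighbours (F and B), so the path must pass straight through it: one of those is the cell it's entered from and the other is where it exits.
Route from J: up to D, left to C, 2× down (reaching M), right to N, down to R, 3× left (reaching O), up to K, right to L, 2× up (reaching B), left to A, down to F — 15 moves in all.
Check: all 16 open cells covered.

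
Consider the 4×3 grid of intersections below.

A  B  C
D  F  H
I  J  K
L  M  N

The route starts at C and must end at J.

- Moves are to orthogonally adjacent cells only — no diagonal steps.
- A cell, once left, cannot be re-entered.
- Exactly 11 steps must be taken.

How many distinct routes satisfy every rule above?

Need simple routes of exactly 11 moves from C to J (Manhattan distance 3, so 4 moves are spent on a detour and 4 undoing it).
Enumerating: C H K N M L I D A B F J | C H F B A D I L M N K J | C B A D I L M N K H F J | C B A D F H K N M L I J.
That gives 4 routes.

4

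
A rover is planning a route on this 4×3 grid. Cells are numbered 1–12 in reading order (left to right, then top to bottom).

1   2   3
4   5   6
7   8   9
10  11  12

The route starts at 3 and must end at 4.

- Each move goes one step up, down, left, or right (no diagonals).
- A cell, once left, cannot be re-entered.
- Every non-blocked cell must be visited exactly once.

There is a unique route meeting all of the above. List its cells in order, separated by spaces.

Need to visit all 12 open cells exactly once, starting at 3 and ending at 4.
Cell 1 has only two open neighbours (4 and 2), so the path must pass straight through it: one of those is the cell it's entered from and the other is where it exits.
Route from 3: 3× down (reaching 12), 2× left (reaching 10), up to 7, right to 8, 2× up (reaching 2), left to 1, down to 4 — 11 moves in all.
Check: all 12 open cells covered.

3 6 9 12 11 10 7 8 5 2 1 4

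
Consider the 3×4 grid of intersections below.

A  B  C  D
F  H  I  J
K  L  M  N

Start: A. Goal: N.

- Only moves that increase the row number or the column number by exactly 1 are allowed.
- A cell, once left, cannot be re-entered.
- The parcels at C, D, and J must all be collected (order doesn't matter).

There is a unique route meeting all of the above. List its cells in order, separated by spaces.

Moves only go right or down, so the column and row indices never decrease.
Route from A: right 3 to D, down 2 to N — 5 moves in all.
Check: all required cells visited.

A B C D J N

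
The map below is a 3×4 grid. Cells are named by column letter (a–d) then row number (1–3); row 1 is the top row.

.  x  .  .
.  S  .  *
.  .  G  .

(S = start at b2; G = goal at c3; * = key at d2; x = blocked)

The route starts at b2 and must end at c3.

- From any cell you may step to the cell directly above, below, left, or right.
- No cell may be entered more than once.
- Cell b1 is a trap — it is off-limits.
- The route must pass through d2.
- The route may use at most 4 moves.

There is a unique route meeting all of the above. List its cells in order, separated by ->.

b2 -> c2 -> d2 -> d3 -> c3

The 4-move cap with required stops at d2 leaves no slack for detours.
Route from b2: 2× right (reaching d2), down to d3, left to c3 — 4 moves in all.
Check: all required cells visited; 4 ≤ 4 moves.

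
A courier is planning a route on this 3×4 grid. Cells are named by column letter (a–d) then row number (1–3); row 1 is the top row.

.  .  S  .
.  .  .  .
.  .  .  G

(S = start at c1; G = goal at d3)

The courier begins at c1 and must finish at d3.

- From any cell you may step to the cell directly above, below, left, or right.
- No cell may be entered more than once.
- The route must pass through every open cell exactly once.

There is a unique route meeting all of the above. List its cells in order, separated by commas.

Need to visit all 12 open cells exactly once, starting at c1 and ending at d3.
Cell d1 has only two open neighbours (d2 and c1), so the path must pass straight through it: one of those is the cell it's entered from and the other is where it exits.
Route from c1: right 1 to d1, down 1 to d2, left 2 to b2, up 1 to b1, left 1 to a1, down 2 to a3, right 3 to d3 — 11 moves in all.
Check: all 12 open cells covered.

c1, d1, d2, c2, b2, b1, a1, a2, a3, b3, c3, d3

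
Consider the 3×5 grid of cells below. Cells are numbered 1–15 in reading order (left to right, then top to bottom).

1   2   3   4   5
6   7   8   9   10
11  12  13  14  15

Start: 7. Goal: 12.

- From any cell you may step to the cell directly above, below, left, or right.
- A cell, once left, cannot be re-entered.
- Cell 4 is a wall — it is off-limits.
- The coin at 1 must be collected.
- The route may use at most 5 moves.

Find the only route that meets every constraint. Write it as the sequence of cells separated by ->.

Any route must reach 1 and still end at 12 within 5 moves, so the order of the required stops is forced.
Route from 7: up 1 to 2, left 1 to 1, down 2 to 11, right 1 to 12 — 5 moves in all.
Check: all required cells visited; 5 ≤ 5 moves.

7 -> 2 -> 1 -> 6 -> 11 -> 12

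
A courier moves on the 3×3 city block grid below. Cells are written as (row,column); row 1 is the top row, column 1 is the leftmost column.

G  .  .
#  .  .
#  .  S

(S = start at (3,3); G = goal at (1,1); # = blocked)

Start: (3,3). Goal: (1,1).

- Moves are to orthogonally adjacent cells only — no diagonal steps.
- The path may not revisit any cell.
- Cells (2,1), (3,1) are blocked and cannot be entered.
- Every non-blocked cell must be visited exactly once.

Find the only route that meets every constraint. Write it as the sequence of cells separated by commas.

(3,3), (3,2), (2,2), (2,3), (1,3), (1,2), (1,1)

Need to visit all 7 open cells exactly once, starting at (3,3) and ending at (1,1).
Cell (3,2) has only two open neighbours ((2,2) and (3,3)), so the path must pass straight through it: one of those is the cell it's entered from and the other is where it exits.
Route from (3,3): left 1 to (3,2), up 1 to (2,2), right 1 to (2,3), up 1 to (1,3), left 2 to (1,1) — 6 moves in all.
Check: all 7 open cells covered.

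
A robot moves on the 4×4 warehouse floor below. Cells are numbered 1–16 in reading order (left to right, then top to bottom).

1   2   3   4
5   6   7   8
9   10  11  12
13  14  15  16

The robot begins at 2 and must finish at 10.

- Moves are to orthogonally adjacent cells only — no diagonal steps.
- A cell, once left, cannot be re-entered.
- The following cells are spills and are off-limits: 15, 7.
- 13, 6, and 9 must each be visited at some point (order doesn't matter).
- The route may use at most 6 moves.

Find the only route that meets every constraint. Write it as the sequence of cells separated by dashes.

Any route must reach 13, 6, and 9 and still end at 10 within 6 moves, so the order of the required stops is forced.
Route from 2: down to 6, left to 5, 2× down (reaching 13), right to 14, up to 10 — 6 moves in all.
Check: all required cells visited; 6 ≤ 6 moves.

2 - 6 - 5 - 9 - 13 - 14 - 10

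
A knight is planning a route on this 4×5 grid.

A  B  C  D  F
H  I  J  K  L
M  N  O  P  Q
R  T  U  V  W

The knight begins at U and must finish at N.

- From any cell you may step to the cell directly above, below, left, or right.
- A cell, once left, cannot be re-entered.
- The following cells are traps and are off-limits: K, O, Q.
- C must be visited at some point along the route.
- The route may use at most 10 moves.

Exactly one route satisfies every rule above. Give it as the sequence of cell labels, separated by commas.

U, T, R, M, H, A, B, C, J, I, N

The budget equals the shortest possible length, so every move has to be on a shortest route through the required cells.
Route from U: left 2 to R, up 3 to A, right 2 to C, down 1 to J, left 1 to I, down 1 to N — 10 moves in all.
Check: all required cells visited; 10 ≤ 10 moves.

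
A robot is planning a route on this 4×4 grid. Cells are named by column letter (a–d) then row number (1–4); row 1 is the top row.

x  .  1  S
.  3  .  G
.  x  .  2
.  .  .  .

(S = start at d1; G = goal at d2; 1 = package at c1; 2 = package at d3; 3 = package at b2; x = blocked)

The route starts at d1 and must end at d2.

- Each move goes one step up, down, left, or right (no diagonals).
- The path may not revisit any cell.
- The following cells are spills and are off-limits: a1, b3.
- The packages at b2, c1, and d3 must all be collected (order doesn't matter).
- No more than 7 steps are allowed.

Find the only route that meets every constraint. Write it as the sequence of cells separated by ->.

The 7-move cap with required stops at b2, c1, d3 leaves no slack for detours.
Route from d1: 2× left (reaching b1), down to b2, right to c2, down to c3, right to d3, up to d2 — 7 moves in all.
Check: all required cells visited; 7 ≤ 7 moves.

d1 -> c1 -> b1 -> b2 -> c2 -> c3 -> d3 -> d2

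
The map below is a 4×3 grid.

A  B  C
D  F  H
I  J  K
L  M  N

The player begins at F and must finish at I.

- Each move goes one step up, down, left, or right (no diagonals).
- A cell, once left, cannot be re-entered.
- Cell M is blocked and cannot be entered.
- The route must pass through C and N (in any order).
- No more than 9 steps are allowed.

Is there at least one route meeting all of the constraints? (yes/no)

N must be visited but has only one open neighbour (K), and it is neither the start nor the goal — the route would have to enter and leave through K, re-entering it.

no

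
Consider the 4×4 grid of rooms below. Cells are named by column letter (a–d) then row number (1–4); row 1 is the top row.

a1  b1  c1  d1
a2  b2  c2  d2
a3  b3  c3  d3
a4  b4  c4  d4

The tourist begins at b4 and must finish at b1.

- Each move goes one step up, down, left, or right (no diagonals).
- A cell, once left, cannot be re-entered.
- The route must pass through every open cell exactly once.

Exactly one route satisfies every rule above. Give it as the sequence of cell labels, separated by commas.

b4, a4, a3, b3, c3, c4, d4, d3, d2, d1, c1, c2, b2, a2, a1, b1

Need to visit all 16 open cells exactly once, starting at b4 and ending at b1.
Cell a1 has only two open neighbours (a2 and b1), so the path must pass straight through it: one of those is the cell it's entered from and the other is where it exits.
Route from b4: left 1 to a4, up 1 to a3, right 2 to c3, down 1 to c4, right 1 to d4, up 3 to d1, left 1 to c1, down 1 to c2, left 2 to a2, up 1 to a1, right 1 to b1 — 15 moves in all.
Check: all 16 open cells covered.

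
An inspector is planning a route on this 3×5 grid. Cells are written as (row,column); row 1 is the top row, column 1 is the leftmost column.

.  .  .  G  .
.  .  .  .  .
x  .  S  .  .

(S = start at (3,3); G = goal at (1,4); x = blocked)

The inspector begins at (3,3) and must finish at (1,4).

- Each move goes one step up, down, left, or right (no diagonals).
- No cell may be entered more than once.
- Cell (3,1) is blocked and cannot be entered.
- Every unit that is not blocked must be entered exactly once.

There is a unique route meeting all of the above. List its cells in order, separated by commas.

Need to visit all 14 open cells exactly once, starting at (3,3) and ending at (1,4).
Route from (3,3): left to (3,2), up to (2,2), left to (2,1), up to (1,1), 2× right (reaching (1,3)), down to (2,3), right to (2,4), down to (3,4), right to (3,5), 2× up (reaching (1,5)), left to (1,4) — 13 moves in all.
Check: all 14 open cells covered.

(3,3), (3,2), (2,2), (2,1), (1,1), (1,2), (1,3), (2,3), (2,4), (3,4), (3,5), (2,5), (1,5), (1,4)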